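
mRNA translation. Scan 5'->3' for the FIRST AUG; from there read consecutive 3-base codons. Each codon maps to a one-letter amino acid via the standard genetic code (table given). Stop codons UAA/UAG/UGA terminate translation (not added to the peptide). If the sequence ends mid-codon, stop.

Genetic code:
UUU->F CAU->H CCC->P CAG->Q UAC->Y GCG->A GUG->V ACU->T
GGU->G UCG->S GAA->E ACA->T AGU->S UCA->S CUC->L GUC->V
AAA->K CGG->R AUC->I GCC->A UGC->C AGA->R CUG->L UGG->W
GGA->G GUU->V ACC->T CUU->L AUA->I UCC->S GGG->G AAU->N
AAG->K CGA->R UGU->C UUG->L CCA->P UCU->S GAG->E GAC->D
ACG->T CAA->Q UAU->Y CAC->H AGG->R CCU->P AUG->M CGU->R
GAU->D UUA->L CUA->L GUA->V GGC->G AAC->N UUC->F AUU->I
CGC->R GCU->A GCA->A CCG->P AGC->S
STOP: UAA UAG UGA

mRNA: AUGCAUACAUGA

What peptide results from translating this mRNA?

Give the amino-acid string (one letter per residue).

Answer: MHT

Derivation:
start AUG at pos 0
pos 0: AUG -> M; peptide=M
pos 3: CAU -> H; peptide=MH
pos 6: ACA -> T; peptide=MHT
pos 9: UGA -> STOP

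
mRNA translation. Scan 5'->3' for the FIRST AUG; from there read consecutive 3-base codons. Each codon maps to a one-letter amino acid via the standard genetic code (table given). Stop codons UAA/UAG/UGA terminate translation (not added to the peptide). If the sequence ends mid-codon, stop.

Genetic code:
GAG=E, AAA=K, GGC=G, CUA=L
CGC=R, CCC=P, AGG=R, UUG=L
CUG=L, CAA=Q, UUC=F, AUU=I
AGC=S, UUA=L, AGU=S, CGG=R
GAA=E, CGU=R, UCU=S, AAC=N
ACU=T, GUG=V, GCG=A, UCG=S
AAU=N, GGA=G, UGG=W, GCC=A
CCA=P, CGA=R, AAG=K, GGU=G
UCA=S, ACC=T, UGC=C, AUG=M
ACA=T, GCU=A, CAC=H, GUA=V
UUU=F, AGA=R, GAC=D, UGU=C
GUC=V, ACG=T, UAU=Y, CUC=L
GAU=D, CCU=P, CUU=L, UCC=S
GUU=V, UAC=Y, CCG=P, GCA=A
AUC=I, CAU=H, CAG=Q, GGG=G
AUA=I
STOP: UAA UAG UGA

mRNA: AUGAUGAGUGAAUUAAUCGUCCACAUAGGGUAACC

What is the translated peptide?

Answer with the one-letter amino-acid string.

Answer: MMSELIVHIG

Derivation:
start AUG at pos 0
pos 0: AUG -> M; peptide=M
pos 3: AUG -> M; peptide=MM
pos 6: AGU -> S; peptide=MMS
pos 9: GAA -> E; peptide=MMSE
pos 12: UUA -> L; peptide=MMSEL
pos 15: AUC -> I; peptide=MMSELI
pos 18: GUC -> V; peptide=MMSELIV
pos 21: CAC -> H; peptide=MMSELIVH
pos 24: AUA -> I; peptide=MMSELIVHI
pos 27: GGG -> G; peptide=MMSELIVHIG
pos 30: UAA -> STOP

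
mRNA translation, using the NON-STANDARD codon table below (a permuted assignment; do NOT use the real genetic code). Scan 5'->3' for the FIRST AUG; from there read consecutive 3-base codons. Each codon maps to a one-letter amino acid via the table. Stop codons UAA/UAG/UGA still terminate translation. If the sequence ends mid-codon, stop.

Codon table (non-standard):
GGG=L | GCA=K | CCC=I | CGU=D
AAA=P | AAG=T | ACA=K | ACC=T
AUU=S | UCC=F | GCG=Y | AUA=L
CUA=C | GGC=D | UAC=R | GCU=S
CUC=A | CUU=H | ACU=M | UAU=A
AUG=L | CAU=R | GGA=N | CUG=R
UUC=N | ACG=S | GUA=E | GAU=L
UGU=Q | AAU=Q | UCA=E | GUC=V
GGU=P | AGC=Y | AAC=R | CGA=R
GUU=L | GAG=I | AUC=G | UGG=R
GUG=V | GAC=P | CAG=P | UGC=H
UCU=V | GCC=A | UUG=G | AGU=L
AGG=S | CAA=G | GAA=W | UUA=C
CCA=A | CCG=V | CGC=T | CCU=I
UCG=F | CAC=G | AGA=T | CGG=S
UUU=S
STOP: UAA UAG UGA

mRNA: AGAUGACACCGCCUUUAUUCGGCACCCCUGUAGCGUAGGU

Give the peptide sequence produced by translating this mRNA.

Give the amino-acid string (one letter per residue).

Answer: LKVICNDTIEY

Derivation:
start AUG at pos 2
pos 2: AUG -> L; peptide=L
pos 5: ACA -> K; peptide=LK
pos 8: CCG -> V; peptide=LKV
pos 11: CCU -> I; peptide=LKVI
pos 14: UUA -> C; peptide=LKVIC
pos 17: UUC -> N; peptide=LKVICN
pos 20: GGC -> D; peptide=LKVICND
pos 23: ACC -> T; peptide=LKVICNDT
pos 26: CCU -> I; peptide=LKVICNDTI
pos 29: GUA -> E; peptide=LKVICNDTIE
pos 32: GCG -> Y; peptide=LKVICNDTIEY
pos 35: UAG -> STOP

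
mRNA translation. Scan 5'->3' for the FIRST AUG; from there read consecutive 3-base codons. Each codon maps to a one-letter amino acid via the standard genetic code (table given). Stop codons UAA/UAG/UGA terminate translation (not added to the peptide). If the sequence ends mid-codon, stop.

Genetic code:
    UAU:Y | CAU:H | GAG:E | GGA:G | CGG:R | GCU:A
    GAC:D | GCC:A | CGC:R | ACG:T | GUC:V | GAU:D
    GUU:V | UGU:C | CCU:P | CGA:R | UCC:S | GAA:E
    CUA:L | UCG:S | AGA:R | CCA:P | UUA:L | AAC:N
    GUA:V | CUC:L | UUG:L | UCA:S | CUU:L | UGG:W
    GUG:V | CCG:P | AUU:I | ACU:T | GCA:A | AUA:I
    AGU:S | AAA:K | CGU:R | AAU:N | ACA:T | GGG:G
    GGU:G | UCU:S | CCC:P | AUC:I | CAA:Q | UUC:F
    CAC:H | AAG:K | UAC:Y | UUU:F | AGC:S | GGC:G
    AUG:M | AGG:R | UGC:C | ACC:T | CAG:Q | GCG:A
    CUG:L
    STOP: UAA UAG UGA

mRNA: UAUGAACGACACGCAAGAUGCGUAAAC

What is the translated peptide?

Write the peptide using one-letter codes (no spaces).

Answer: MNDTQDA

Derivation:
start AUG at pos 1
pos 1: AUG -> M; peptide=M
pos 4: AAC -> N; peptide=MN
pos 7: GAC -> D; peptide=MND
pos 10: ACG -> T; peptide=MNDT
pos 13: CAA -> Q; peptide=MNDTQ
pos 16: GAU -> D; peptide=MNDTQD
pos 19: GCG -> A; peptide=MNDTQDA
pos 22: UAA -> STOP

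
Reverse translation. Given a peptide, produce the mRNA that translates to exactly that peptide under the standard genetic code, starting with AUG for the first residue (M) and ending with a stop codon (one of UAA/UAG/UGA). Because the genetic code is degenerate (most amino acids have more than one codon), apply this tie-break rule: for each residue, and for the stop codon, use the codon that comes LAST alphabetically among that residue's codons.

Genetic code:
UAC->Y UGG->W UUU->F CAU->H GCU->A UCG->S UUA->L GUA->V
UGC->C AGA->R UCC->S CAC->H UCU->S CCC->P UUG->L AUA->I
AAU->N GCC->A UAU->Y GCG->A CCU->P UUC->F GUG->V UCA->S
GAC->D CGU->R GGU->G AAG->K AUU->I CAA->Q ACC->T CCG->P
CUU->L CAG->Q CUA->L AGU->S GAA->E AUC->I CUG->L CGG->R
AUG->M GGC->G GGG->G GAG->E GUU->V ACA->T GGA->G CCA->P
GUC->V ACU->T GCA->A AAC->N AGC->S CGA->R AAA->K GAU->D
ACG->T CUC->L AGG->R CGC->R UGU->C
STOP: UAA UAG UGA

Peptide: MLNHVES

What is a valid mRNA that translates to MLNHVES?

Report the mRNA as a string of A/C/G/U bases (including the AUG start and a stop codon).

Answer: mRNA: AUGUUGAAUCAUGUUGAGUCUUGA

Derivation:
residue 1: M -> AUG (start codon)
residue 2: L codons sorted = CUA,CUC,CUG,CUU,UUA,UUG -> pick last = UUG
residue 3: N codons sorted = AAC,AAU -> pick last = AAU
residue 4: H codons sorted = CAC,CAU -> pick last = CAU
residue 5: V codons sorted = GUA,GUC,GUG,GUU -> pick last = GUU
residue 6: E codons sorted = GAA,GAG -> pick last = GAG
residue 7: S codons sorted = AGC,AGU,UCA,UCC,UCG,UCU -> pick last = UCU
terminator: stop codons sorted = UAA,UAG,UGA -> pick last = UGA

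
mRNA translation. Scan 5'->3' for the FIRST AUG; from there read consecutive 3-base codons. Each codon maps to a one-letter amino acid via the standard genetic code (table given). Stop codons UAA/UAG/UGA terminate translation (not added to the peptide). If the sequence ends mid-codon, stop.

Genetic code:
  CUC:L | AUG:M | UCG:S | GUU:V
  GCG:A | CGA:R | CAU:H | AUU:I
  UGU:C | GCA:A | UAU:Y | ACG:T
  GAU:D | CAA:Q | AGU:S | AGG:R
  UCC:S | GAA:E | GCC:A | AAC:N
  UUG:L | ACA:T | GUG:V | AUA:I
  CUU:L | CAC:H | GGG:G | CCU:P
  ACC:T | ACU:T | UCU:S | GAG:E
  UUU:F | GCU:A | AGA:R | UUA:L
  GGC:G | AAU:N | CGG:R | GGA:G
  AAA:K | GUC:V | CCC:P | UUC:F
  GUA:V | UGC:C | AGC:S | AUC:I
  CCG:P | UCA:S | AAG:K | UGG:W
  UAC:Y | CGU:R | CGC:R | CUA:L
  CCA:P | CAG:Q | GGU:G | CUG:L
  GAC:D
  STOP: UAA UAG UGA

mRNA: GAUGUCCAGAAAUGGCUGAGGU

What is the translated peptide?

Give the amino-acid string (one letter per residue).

start AUG at pos 1
pos 1: AUG -> M; peptide=M
pos 4: UCC -> S; peptide=MS
pos 7: AGA -> R; peptide=MSR
pos 10: AAU -> N; peptide=MSRN
pos 13: GGC -> G; peptide=MSRNG
pos 16: UGA -> STOP

Answer: MSRNG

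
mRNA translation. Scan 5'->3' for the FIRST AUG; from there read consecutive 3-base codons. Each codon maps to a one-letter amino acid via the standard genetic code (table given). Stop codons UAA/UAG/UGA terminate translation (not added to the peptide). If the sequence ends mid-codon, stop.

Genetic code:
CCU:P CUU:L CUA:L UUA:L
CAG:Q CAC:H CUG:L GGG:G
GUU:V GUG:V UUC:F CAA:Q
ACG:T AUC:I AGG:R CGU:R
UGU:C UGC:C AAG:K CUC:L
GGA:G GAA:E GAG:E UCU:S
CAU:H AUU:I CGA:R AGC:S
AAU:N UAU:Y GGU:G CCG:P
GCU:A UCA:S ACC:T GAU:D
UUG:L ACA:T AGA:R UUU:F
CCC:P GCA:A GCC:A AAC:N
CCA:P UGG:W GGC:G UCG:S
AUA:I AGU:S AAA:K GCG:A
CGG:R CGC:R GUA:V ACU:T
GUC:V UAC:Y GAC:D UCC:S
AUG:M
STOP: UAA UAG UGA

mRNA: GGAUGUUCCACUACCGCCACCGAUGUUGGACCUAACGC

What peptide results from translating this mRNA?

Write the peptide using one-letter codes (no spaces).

Answer: MFHYRHRCWT

Derivation:
start AUG at pos 2
pos 2: AUG -> M; peptide=M
pos 5: UUC -> F; peptide=MF
pos 8: CAC -> H; peptide=MFH
pos 11: UAC -> Y; peptide=MFHY
pos 14: CGC -> R; peptide=MFHYR
pos 17: CAC -> H; peptide=MFHYRH
pos 20: CGA -> R; peptide=MFHYRHR
pos 23: UGU -> C; peptide=MFHYRHRC
pos 26: UGG -> W; peptide=MFHYRHRCW
pos 29: ACC -> T; peptide=MFHYRHRCWT
pos 32: UAA -> STOP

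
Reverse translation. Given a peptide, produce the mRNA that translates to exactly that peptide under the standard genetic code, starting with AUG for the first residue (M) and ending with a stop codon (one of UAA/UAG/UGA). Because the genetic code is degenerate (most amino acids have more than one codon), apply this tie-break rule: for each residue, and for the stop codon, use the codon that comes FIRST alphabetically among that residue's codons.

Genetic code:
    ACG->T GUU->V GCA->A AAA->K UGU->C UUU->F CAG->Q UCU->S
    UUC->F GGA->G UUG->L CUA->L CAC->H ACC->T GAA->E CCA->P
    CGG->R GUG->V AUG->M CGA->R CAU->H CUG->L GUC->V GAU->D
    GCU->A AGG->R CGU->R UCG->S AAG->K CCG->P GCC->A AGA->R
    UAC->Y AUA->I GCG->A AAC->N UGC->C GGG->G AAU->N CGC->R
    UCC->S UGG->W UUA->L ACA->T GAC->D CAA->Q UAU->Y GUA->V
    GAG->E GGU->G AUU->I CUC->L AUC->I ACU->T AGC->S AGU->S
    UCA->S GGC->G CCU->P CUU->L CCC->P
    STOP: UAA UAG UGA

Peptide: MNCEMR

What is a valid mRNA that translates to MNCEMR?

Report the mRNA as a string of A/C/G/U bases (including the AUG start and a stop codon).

residue 1: M -> AUG (start codon)
residue 2: N codons sorted = AAC,AAU -> pick first = AAC
residue 3: C codons sorted = UGC,UGU -> pick first = UGC
residue 4: E codons sorted = GAA,GAG -> pick first = GAA
residue 5: M -> AUG (only codon)
residue 6: R codons sorted = AGA,AGG,CGA,CGC,CGG,CGU -> pick first = AGA
terminator: stop codons sorted = UAA,UAG,UGA -> pick first = UAA

Answer: mRNA: AUGAACUGCGAAAUGAGAUAA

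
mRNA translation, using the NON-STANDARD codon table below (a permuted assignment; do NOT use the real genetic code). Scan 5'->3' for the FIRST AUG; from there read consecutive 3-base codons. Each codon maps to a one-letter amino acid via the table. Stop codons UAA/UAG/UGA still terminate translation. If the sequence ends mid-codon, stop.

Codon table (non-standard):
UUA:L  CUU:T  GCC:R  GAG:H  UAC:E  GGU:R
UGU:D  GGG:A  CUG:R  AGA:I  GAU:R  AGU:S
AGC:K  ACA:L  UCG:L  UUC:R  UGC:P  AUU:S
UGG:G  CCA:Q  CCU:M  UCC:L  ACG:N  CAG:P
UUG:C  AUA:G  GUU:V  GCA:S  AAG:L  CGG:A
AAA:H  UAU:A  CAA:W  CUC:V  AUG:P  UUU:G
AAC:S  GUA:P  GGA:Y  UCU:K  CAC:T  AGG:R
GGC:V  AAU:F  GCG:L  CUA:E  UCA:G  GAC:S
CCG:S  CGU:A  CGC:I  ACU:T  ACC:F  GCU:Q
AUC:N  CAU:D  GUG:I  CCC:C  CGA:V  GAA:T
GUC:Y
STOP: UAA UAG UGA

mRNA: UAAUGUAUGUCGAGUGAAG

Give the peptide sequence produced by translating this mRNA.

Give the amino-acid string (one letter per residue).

Answer: PAYH

Derivation:
start AUG at pos 2
pos 2: AUG -> P; peptide=P
pos 5: UAU -> A; peptide=PA
pos 8: GUC -> Y; peptide=PAY
pos 11: GAG -> H; peptide=PAYH
pos 14: UGA -> STOP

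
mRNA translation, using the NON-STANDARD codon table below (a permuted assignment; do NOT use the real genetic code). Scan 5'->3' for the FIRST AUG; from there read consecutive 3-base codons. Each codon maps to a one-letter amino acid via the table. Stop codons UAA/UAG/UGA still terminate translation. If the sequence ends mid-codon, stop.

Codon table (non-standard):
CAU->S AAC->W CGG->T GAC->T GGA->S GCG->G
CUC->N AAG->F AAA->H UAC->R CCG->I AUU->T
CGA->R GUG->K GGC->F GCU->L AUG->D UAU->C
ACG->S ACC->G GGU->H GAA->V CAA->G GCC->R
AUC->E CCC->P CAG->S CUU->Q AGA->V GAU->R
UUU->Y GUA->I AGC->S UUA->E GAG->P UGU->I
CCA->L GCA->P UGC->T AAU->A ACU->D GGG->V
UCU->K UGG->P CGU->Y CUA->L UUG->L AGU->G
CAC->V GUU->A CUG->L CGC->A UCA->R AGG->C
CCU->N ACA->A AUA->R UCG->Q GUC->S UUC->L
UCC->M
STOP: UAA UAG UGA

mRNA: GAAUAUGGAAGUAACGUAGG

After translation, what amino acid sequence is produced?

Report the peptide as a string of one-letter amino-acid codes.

start AUG at pos 4
pos 4: AUG -> D; peptide=D
pos 7: GAA -> V; peptide=DV
pos 10: GUA -> I; peptide=DVI
pos 13: ACG -> S; peptide=DVIS
pos 16: UAG -> STOP

Answer: DVIS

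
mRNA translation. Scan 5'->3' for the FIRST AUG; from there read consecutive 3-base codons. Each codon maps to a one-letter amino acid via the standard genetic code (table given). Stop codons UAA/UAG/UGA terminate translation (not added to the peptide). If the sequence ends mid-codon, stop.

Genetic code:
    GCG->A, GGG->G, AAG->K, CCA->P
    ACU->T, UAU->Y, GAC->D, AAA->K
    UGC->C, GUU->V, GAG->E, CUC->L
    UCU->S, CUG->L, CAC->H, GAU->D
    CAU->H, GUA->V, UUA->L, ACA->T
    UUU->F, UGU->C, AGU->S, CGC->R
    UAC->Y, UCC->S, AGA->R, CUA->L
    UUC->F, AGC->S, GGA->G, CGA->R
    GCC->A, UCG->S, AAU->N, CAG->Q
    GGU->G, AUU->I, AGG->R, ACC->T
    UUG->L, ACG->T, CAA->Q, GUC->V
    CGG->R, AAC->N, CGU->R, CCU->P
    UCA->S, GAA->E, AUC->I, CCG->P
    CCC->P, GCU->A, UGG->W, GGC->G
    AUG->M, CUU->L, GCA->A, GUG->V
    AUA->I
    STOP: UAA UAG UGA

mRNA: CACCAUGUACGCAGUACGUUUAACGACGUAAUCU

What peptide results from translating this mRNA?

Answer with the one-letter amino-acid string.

start AUG at pos 4
pos 4: AUG -> M; peptide=M
pos 7: UAC -> Y; peptide=MY
pos 10: GCA -> A; peptide=MYA
pos 13: GUA -> V; peptide=MYAV
pos 16: CGU -> R; peptide=MYAVR
pos 19: UUA -> L; peptide=MYAVRL
pos 22: ACG -> T; peptide=MYAVRLT
pos 25: ACG -> T; peptide=MYAVRLTT
pos 28: UAA -> STOP

Answer: MYAVRLTT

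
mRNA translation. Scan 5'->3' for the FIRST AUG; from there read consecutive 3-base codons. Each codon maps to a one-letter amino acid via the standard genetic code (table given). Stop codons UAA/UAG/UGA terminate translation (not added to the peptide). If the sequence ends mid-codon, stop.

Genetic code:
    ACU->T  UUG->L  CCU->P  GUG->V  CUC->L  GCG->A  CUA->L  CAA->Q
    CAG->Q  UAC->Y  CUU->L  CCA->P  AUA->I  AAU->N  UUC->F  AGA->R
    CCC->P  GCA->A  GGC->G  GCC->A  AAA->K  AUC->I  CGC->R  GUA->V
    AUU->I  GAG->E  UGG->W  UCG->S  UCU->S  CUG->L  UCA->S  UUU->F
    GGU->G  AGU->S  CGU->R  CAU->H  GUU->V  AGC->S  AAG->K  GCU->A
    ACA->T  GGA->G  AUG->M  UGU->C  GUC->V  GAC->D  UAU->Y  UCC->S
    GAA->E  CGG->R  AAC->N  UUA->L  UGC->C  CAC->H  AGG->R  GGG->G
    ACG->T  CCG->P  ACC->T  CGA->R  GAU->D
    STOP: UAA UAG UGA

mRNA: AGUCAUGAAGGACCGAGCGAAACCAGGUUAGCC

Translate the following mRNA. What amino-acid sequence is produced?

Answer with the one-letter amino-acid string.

start AUG at pos 4
pos 4: AUG -> M; peptide=M
pos 7: AAG -> K; peptide=MK
pos 10: GAC -> D; peptide=MKD
pos 13: CGA -> R; peptide=MKDR
pos 16: GCG -> A; peptide=MKDRA
pos 19: AAA -> K; peptide=MKDRAK
pos 22: CCA -> P; peptide=MKDRAKP
pos 25: GGU -> G; peptide=MKDRAKPG
pos 28: UAG -> STOP

Answer: MKDRAKPG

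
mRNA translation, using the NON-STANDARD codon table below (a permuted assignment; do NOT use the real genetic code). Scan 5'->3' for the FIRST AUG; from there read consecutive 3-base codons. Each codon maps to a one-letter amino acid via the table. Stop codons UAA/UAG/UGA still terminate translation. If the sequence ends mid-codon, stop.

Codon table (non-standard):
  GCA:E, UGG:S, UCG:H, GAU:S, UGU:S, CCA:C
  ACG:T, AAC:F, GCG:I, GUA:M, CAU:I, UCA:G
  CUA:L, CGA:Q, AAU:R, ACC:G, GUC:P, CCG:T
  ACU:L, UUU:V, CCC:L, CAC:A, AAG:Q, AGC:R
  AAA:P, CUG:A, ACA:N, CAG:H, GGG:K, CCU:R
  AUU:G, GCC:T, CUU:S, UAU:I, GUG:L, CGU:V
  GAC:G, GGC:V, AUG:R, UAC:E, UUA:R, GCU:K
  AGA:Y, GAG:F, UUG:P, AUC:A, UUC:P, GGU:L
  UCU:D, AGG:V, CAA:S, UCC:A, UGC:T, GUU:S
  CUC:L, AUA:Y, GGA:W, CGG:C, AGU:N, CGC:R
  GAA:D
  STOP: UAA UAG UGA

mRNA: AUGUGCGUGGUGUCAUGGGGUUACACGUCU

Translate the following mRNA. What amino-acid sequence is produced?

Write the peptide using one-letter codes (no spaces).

Answer: RTLLGSLETD

Derivation:
start AUG at pos 0
pos 0: AUG -> R; peptide=R
pos 3: UGC -> T; peptide=RT
pos 6: GUG -> L; peptide=RTL
pos 9: GUG -> L; peptide=RTLL
pos 12: UCA -> G; peptide=RTLLG
pos 15: UGG -> S; peptide=RTLLGS
pos 18: GGU -> L; peptide=RTLLGSL
pos 21: UAC -> E; peptide=RTLLGSLE
pos 24: ACG -> T; peptide=RTLLGSLET
pos 27: UCU -> D; peptide=RTLLGSLETD
pos 30: only 0 nt remain (<3), stop (end of mRNA)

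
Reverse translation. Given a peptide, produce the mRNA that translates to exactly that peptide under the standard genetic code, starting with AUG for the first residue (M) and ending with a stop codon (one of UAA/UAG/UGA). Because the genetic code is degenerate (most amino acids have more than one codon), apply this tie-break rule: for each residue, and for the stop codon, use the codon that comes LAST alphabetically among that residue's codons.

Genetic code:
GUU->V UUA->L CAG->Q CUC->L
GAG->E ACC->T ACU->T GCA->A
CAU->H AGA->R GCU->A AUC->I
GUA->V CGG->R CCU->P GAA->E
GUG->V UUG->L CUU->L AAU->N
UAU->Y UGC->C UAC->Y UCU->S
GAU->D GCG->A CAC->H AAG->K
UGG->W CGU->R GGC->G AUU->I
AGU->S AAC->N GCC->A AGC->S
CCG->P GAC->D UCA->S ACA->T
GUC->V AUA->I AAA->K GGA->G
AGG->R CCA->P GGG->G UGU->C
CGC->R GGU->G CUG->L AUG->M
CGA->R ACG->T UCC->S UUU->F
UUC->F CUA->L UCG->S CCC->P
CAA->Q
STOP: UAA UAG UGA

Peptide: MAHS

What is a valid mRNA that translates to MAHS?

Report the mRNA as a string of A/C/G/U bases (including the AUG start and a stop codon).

Answer: mRNA: AUGGCUCAUUCUUGA

Derivation:
residue 1: M -> AUG (start codon)
residue 2: A codons sorted = GCA,GCC,GCG,GCU -> pick last = GCU
residue 3: H codons sorted = CAC,CAU -> pick last = CAU
residue 4: S codons sorted = AGC,AGU,UCA,UCC,UCG,UCU -> pick last = UCU
terminator: stop codons sorted = UAA,UAG,UGA -> pick last = UGA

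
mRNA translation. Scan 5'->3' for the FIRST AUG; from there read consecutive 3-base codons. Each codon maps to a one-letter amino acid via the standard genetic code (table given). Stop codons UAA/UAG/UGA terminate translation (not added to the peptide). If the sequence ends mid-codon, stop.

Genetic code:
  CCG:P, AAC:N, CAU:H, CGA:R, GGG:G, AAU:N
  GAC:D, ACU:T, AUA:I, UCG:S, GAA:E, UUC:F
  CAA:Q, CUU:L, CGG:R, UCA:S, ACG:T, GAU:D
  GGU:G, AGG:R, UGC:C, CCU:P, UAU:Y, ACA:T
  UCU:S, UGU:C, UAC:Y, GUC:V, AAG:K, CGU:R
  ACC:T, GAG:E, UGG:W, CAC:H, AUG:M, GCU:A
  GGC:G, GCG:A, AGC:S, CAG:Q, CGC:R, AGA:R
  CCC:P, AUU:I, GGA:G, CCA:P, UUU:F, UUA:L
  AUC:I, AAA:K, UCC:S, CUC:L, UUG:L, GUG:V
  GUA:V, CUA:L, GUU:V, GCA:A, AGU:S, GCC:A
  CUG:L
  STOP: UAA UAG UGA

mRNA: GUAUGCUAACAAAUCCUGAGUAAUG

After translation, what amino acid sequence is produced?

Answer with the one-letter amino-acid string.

Answer: MLTNPE

Derivation:
start AUG at pos 2
pos 2: AUG -> M; peptide=M
pos 5: CUA -> L; peptide=ML
pos 8: ACA -> T; peptide=MLT
pos 11: AAU -> N; peptide=MLTN
pos 14: CCU -> P; peptide=MLTNP
pos 17: GAG -> E; peptide=MLTNPE
pos 20: UAA -> STOP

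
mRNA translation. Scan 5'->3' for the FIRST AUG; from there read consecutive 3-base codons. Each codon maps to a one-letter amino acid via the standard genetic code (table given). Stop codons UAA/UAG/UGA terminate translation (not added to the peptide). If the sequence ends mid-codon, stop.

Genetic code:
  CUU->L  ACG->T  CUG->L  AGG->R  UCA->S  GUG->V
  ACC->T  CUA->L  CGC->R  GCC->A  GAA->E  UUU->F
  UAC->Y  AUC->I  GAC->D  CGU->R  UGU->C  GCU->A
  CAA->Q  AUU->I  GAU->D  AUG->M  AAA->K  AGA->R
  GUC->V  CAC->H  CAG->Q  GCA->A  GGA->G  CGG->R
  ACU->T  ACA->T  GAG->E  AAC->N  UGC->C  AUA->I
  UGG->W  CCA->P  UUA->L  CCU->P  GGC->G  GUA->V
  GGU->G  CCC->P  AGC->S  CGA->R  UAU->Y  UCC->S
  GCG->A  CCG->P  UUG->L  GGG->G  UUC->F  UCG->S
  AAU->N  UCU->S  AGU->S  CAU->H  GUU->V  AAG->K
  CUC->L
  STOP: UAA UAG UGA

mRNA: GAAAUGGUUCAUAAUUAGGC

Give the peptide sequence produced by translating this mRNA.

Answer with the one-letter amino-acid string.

start AUG at pos 3
pos 3: AUG -> M; peptide=M
pos 6: GUU -> V; peptide=MV
pos 9: CAU -> H; peptide=MVH
pos 12: AAU -> N; peptide=MVHN
pos 15: UAG -> STOP

Answer: MVHN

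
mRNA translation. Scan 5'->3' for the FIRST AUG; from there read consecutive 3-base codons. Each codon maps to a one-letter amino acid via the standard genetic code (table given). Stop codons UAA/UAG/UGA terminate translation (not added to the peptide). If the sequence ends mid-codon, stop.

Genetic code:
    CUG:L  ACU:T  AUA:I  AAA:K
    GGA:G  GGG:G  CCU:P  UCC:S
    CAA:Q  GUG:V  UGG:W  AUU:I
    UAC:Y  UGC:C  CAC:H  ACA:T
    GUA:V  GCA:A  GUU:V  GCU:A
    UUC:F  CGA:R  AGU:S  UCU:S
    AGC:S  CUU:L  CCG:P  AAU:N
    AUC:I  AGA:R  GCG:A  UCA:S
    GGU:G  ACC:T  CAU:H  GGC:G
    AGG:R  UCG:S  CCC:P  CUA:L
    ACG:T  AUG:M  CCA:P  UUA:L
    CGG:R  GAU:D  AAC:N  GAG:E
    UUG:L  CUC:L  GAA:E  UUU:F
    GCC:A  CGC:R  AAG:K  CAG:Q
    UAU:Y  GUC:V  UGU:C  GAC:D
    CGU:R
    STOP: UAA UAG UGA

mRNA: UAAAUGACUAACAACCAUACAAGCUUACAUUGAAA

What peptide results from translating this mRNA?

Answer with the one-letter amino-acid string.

start AUG at pos 3
pos 3: AUG -> M; peptide=M
pos 6: ACU -> T; peptide=MT
pos 9: AAC -> N; peptide=MTN
pos 12: AAC -> N; peptide=MTNN
pos 15: CAU -> H; peptide=MTNNH
pos 18: ACA -> T; peptide=MTNNHT
pos 21: AGC -> S; peptide=MTNNHTS
pos 24: UUA -> L; peptide=MTNNHTSL
pos 27: CAU -> H; peptide=MTNNHTSLH
pos 30: UGA -> STOP

Answer: MTNNHTSLH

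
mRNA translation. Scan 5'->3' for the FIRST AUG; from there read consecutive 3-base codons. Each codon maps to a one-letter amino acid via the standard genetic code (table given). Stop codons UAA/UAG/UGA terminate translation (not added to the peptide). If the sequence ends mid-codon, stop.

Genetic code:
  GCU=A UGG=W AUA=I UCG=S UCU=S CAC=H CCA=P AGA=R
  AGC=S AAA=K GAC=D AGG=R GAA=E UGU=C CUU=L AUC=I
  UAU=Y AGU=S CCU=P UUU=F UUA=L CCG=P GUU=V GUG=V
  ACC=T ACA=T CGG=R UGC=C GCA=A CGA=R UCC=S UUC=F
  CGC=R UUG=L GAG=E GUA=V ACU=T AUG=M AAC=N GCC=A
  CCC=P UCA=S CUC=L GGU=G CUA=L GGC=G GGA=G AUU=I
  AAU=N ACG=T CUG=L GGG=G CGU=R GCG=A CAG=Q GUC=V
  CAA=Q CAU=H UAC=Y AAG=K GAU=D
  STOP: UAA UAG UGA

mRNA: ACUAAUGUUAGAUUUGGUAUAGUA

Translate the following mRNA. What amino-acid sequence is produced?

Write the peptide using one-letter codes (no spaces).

Answer: MLDLV

Derivation:
start AUG at pos 4
pos 4: AUG -> M; peptide=M
pos 7: UUA -> L; peptide=ML
pos 10: GAU -> D; peptide=MLD
pos 13: UUG -> L; peptide=MLDL
pos 16: GUA -> V; peptide=MLDLV
pos 19: UAG -> STOP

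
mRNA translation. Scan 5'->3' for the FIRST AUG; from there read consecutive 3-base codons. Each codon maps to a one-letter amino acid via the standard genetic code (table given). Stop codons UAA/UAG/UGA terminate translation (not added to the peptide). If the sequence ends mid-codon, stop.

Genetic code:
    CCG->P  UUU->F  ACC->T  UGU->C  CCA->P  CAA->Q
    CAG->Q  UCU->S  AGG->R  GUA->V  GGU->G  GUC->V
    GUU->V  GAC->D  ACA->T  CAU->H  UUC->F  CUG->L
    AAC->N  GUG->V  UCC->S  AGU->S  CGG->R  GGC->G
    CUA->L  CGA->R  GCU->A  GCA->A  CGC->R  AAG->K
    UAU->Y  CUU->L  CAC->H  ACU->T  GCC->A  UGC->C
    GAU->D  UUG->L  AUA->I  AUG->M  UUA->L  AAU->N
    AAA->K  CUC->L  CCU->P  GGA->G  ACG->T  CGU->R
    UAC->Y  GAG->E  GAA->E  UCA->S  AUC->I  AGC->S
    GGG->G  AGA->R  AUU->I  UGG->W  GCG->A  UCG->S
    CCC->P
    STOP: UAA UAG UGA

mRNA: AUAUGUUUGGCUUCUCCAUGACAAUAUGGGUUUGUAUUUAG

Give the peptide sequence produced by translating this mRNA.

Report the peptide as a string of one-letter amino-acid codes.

start AUG at pos 2
pos 2: AUG -> M; peptide=M
pos 5: UUU -> F; peptide=MF
pos 8: GGC -> G; peptide=MFG
pos 11: UUC -> F; peptide=MFGF
pos 14: UCC -> S; peptide=MFGFS
pos 17: AUG -> M; peptide=MFGFSM
pos 20: ACA -> T; peptide=MFGFSMT
pos 23: AUA -> I; peptide=MFGFSMTI
pos 26: UGG -> W; peptide=MFGFSMTIW
pos 29: GUU -> V; peptide=MFGFSMTIWV
pos 32: UGU -> C; peptide=MFGFSMTIWVC
pos 35: AUU -> I; peptide=MFGFSMTIWVCI
pos 38: UAG -> STOP

Answer: MFGFSMTIWVCI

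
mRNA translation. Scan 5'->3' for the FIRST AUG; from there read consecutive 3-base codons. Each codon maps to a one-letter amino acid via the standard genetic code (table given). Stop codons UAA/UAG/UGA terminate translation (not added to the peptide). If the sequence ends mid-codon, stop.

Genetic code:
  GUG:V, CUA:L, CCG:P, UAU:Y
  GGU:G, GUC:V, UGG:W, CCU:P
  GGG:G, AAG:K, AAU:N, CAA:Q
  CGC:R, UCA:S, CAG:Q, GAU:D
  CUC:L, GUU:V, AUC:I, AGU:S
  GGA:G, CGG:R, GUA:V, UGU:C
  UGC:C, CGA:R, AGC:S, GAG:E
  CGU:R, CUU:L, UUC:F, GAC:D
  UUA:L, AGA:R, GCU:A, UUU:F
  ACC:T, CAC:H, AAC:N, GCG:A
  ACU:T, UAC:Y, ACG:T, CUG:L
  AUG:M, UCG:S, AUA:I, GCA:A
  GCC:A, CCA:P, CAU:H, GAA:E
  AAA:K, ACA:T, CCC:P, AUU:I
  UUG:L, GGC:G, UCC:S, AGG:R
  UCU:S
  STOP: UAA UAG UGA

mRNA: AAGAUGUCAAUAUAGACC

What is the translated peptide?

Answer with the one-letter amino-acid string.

start AUG at pos 3
pos 3: AUG -> M; peptide=M
pos 6: UCA -> S; peptide=MS
pos 9: AUA -> I; peptide=MSI
pos 12: UAG -> STOP

Answer: MSI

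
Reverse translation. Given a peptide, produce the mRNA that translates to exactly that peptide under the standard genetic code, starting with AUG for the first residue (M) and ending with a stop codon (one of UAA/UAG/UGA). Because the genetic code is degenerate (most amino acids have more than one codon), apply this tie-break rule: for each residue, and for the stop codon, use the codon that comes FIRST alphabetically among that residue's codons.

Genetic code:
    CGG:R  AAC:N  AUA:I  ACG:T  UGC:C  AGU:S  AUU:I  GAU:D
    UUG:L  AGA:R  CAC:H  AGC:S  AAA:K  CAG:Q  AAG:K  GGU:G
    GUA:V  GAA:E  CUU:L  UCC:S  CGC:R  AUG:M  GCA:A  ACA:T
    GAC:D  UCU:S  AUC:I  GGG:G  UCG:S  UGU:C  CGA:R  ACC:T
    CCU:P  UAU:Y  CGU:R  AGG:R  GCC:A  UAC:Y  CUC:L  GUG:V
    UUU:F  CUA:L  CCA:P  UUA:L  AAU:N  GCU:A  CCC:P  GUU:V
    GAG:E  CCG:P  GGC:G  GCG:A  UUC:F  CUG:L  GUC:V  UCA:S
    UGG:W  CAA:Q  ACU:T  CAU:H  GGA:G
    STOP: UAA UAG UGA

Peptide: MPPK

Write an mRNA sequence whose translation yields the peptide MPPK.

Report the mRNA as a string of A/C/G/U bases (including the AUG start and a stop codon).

Answer: mRNA: AUGCCACCAAAAUAA

Derivation:
residue 1: M -> AUG (start codon)
residue 2: P codons sorted = CCA,CCC,CCG,CCU -> pick first = CCA
residue 3: P codons sorted = CCA,CCC,CCG,CCU -> pick first = CCA
residue 4: K codons sorted = AAA,AAG -> pick first = AAA
terminator: stop codons sorted = UAA,UAG,UGA -> pick first = UAA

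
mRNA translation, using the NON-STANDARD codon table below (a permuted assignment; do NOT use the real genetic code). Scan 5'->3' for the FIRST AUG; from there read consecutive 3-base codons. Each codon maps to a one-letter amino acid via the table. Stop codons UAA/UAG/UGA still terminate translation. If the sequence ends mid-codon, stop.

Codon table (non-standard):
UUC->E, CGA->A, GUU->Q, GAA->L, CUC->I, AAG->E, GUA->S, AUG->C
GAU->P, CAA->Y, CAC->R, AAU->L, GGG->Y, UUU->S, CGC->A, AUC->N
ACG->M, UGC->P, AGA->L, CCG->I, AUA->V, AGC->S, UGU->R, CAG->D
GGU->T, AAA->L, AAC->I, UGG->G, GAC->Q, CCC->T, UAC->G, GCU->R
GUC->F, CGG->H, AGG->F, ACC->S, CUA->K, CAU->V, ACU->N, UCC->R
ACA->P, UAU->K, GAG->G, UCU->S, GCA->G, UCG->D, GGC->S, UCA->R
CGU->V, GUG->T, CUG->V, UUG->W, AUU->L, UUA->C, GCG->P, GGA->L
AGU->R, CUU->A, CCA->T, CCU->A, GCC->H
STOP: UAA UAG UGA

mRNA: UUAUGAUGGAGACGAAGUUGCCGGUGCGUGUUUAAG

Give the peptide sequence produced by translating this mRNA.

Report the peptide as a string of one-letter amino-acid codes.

start AUG at pos 2
pos 2: AUG -> C; peptide=C
pos 5: AUG -> C; peptide=CC
pos 8: GAG -> G; peptide=CCG
pos 11: ACG -> M; peptide=CCGM
pos 14: AAG -> E; peptide=CCGME
pos 17: UUG -> W; peptide=CCGMEW
pos 20: CCG -> I; peptide=CCGMEWI
pos 23: GUG -> T; peptide=CCGMEWIT
pos 26: CGU -> V; peptide=CCGMEWITV
pos 29: GUU -> Q; peptide=CCGMEWITVQ
pos 32: UAA -> STOP

Answer: CCGMEWITVQ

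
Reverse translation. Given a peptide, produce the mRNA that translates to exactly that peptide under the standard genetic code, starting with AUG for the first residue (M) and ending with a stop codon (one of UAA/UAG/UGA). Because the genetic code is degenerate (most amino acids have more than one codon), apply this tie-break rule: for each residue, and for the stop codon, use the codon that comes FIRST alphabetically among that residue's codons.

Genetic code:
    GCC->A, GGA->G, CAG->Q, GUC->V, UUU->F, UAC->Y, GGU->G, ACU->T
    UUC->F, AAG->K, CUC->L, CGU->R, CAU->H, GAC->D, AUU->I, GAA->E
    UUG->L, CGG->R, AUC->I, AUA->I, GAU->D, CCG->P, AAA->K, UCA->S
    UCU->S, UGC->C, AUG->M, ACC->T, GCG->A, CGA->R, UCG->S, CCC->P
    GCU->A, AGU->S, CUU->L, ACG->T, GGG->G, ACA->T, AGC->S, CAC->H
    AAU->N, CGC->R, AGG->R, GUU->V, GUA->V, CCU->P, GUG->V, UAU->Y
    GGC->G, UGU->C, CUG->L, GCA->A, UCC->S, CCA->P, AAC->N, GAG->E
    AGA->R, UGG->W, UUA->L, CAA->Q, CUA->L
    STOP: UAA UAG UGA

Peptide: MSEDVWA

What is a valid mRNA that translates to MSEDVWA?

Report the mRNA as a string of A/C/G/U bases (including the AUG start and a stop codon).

residue 1: M -> AUG (start codon)
residue 2: S codons sorted = AGC,AGU,UCA,UCC,UCG,UCU -> pick first = AGC
residue 3: E codons sorted = GAA,GAG -> pick first = GAA
residue 4: D codons sorted = GAC,GAU -> pick first = GAC
residue 5: V codons sorted = GUA,GUC,GUG,GUU -> pick first = GUA
residue 6: W -> UGG (only codon)
residue 7: A codons sorted = GCA,GCC,GCG,GCU -> pick first = GCA
terminator: stop codons sorted = UAA,UAG,UGA -> pick first = UAA

Answer: mRNA: AUGAGCGAAGACGUAUGGGCAUAA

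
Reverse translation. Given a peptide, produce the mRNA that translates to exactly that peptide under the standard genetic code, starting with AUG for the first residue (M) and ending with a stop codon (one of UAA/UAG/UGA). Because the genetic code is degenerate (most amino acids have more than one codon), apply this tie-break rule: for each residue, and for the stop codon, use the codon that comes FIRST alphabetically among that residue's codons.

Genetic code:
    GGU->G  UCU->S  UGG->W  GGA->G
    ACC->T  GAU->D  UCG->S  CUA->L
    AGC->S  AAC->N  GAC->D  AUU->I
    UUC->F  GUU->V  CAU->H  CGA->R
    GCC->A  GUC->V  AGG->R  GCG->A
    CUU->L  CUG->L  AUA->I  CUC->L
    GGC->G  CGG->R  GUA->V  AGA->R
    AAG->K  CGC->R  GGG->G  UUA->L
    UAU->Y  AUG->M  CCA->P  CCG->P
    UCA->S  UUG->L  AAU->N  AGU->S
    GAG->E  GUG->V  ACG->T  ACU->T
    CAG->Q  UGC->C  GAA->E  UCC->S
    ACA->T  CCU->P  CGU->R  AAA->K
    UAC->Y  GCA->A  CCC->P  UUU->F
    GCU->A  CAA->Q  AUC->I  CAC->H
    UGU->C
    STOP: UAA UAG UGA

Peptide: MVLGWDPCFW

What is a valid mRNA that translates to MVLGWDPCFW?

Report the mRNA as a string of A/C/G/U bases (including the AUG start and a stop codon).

Answer: mRNA: AUGGUACUAGGAUGGGACCCAUGCUUCUGGUAA

Derivation:
residue 1: M -> AUG (start codon)
residue 2: V codons sorted = GUA,GUC,GUG,GUU -> pick first = GUA
residue 3: L codons sorted = CUA,CUC,CUG,CUU,UUA,UUG -> pick first = CUA
residue 4: G codons sorted = GGA,GGC,GGG,GGU -> pick first = GGA
residue 5: W -> UGG (only codon)
residue 6: D codons sorted = GAC,GAU -> pick first = GAC
residue 7: P codons sorted = CCA,CCC,CCG,CCU -> pick first = CCA
residue 8: C codons sorted = UGC,UGU -> pick first = UGC
residue 9: F codons sorted = UUC,UUU -> pick first = UUC
residue 10: W -> UGG (only codon)
terminator: stop codons sorted = UAA,UAG,UGA -> pick first = UAA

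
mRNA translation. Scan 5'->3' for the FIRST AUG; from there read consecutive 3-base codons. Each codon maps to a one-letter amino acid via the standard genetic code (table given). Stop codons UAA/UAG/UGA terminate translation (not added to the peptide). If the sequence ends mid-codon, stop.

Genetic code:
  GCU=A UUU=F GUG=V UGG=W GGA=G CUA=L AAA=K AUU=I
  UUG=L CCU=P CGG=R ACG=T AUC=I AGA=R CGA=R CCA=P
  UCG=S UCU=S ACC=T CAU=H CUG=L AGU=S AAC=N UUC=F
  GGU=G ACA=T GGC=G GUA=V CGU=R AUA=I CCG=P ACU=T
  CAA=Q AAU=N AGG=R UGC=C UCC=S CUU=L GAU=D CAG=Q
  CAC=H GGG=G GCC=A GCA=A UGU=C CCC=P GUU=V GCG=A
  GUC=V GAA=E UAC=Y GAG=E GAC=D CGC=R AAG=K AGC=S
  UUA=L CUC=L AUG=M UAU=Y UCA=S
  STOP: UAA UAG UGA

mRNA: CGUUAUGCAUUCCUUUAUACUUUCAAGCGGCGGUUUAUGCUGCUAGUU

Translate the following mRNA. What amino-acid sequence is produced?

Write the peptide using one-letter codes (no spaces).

start AUG at pos 4
pos 4: AUG -> M; peptide=M
pos 7: CAU -> H; peptide=MH
pos 10: UCC -> S; peptide=MHS
pos 13: UUU -> F; peptide=MHSF
pos 16: AUA -> I; peptide=MHSFI
pos 19: CUU -> L; peptide=MHSFIL
pos 22: UCA -> S; peptide=MHSFILS
pos 25: AGC -> S; peptide=MHSFILSS
pos 28: GGC -> G; peptide=MHSFILSSG
pos 31: GGU -> G; peptide=MHSFILSSGG
pos 34: UUA -> L; peptide=MHSFILSSGGL
pos 37: UGC -> C; peptide=MHSFILSSGGLC
pos 40: UGC -> C; peptide=MHSFILSSGGLCC
pos 43: UAG -> STOP

Answer: MHSFILSSGGLCC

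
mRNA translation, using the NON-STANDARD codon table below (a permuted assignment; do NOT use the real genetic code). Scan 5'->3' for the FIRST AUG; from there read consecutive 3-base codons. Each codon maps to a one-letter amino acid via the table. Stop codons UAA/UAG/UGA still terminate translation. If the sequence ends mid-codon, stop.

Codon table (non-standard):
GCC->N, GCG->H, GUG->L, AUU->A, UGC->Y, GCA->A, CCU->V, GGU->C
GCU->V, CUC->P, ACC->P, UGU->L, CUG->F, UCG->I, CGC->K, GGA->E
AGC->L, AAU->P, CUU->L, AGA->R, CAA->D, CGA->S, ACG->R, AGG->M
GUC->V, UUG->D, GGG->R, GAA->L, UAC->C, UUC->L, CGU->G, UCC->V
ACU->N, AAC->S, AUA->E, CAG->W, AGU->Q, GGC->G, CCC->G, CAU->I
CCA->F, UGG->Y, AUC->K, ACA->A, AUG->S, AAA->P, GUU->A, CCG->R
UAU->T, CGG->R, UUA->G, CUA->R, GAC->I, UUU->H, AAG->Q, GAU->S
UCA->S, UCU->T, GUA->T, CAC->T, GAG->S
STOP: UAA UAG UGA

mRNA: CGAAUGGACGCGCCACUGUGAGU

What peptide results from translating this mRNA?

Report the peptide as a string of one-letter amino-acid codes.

start AUG at pos 3
pos 3: AUG -> S; peptide=S
pos 6: GAC -> I; peptide=SI
pos 9: GCG -> H; peptide=SIH
pos 12: CCA -> F; peptide=SIHF
pos 15: CUG -> F; peptide=SIHFF
pos 18: UGA -> STOP

Answer: SIHFF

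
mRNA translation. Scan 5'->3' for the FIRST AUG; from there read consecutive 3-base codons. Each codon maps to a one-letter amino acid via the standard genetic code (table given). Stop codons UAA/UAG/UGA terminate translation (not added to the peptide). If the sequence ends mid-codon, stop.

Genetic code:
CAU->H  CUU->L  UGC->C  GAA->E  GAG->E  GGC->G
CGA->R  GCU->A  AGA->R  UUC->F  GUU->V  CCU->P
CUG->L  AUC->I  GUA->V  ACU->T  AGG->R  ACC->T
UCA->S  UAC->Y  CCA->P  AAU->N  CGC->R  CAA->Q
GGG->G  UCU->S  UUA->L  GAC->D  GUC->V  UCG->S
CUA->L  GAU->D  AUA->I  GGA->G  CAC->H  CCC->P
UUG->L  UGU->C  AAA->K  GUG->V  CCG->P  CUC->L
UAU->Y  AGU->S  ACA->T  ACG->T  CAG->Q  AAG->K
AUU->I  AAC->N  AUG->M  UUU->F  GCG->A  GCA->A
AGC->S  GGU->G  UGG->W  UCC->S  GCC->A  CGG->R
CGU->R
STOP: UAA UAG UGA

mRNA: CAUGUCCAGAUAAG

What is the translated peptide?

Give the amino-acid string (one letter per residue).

Answer: MSR

Derivation:
start AUG at pos 1
pos 1: AUG -> M; peptide=M
pos 4: UCC -> S; peptide=MS
pos 7: AGA -> R; peptide=MSR
pos 10: UAA -> STOP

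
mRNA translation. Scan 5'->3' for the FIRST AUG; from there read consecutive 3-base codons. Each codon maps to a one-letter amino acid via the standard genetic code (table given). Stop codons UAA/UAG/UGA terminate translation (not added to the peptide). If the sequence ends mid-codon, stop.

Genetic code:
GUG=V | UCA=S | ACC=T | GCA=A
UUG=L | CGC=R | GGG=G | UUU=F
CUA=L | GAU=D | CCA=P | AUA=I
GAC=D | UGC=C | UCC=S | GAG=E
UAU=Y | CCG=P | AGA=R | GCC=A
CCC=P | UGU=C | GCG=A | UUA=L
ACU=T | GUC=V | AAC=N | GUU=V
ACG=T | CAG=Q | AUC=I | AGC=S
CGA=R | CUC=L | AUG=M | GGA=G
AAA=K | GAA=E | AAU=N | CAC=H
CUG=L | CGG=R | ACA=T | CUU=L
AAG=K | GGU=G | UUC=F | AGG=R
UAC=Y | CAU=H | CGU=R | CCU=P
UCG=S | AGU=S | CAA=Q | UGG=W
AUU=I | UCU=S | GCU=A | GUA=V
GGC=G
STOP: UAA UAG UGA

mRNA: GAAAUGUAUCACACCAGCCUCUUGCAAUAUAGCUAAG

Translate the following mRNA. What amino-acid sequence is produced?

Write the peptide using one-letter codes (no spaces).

start AUG at pos 3
pos 3: AUG -> M; peptide=M
pos 6: UAU -> Y; peptide=MY
pos 9: CAC -> H; peptide=MYH
pos 12: ACC -> T; peptide=MYHT
pos 15: AGC -> S; peptide=MYHTS
pos 18: CUC -> L; peptide=MYHTSL
pos 21: UUG -> L; peptide=MYHTSLL
pos 24: CAA -> Q; peptide=MYHTSLLQ
pos 27: UAU -> Y; peptide=MYHTSLLQY
pos 30: AGC -> S; peptide=MYHTSLLQYS
pos 33: UAA -> STOP

Answer: MYHTSLLQYS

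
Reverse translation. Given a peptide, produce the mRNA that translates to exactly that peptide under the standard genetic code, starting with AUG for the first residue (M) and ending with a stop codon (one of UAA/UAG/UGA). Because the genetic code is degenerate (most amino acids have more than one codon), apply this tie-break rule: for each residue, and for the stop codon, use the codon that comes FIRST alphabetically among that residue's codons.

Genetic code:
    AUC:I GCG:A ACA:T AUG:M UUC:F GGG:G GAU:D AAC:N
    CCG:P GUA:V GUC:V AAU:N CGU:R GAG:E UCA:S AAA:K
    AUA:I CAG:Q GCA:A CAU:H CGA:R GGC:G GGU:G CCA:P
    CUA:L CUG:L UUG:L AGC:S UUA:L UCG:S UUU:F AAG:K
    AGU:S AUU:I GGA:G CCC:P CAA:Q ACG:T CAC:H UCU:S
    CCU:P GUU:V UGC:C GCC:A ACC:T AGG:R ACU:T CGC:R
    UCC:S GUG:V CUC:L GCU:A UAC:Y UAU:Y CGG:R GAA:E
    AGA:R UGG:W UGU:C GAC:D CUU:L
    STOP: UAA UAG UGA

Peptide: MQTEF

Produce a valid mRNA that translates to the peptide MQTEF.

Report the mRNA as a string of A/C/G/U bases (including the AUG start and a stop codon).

Answer: mRNA: AUGCAAACAGAAUUCUAA

Derivation:
residue 1: M -> AUG (start codon)
residue 2: Q codons sorted = CAA,CAG -> pick first = CAA
residue 3: T codons sorted = ACA,ACC,ACG,ACU -> pick first = ACA
residue 4: E codons sorted = GAA,GAG -> pick first = GAA
residue 5: F codons sorted = UUC,UUU -> pick first = UUC
terminator: stop codons sorted = UAA,UAG,UGA -> pick first = UAA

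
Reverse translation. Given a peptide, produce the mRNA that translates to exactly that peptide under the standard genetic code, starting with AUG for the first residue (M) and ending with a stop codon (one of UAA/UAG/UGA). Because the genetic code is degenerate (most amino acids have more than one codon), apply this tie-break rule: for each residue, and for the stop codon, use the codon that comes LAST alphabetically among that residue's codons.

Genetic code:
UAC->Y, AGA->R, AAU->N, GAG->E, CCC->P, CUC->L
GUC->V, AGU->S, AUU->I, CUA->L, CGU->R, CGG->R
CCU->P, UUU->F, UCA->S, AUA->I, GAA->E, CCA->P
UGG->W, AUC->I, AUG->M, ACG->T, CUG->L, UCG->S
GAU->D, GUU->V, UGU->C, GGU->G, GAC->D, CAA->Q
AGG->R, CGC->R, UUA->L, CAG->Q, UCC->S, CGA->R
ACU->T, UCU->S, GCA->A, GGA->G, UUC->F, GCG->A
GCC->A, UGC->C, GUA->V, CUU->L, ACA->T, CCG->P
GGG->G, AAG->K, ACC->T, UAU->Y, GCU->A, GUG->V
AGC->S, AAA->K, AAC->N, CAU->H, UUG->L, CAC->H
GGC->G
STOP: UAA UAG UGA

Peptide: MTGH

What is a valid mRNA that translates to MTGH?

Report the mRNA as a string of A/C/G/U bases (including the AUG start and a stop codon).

Answer: mRNA: AUGACUGGUCAUUGA

Derivation:
residue 1: M -> AUG (start codon)
residue 2: T codons sorted = ACA,ACC,ACG,ACU -> pick last = ACU
residue 3: G codons sorted = GGA,GGC,GGG,GGU -> pick last = GGU
residue 4: H codons sorted = CAC,CAU -> pick last = CAU
terminator: stop codons sorted = UAA,UAG,UGA -> pick last = UGA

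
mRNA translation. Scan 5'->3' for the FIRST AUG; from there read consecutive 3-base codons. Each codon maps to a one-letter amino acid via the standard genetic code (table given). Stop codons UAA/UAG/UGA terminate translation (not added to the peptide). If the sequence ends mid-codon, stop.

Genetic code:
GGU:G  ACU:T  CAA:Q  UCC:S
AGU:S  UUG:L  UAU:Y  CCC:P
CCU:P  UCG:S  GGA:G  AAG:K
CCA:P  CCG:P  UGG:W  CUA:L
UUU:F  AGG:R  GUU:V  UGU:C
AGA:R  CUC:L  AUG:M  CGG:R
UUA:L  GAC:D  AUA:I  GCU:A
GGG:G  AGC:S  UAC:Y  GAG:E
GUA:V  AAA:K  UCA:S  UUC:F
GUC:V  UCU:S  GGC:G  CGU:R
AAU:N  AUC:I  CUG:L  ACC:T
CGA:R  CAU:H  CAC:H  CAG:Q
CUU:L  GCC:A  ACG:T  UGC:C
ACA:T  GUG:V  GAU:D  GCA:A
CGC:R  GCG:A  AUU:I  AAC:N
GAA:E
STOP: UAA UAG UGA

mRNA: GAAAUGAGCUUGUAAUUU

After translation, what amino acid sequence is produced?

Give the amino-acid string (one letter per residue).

start AUG at pos 3
pos 3: AUG -> M; peptide=M
pos 6: AGC -> S; peptide=MS
pos 9: UUG -> L; peptide=MSL
pos 12: UAA -> STOP

Answer: MSL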